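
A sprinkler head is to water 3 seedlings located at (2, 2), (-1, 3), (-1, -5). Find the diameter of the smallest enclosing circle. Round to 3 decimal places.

Call the three points A, B, C in the order given.
Side lengths²: AB² = 10, AC² = 58, BC² = 64.
Since BC² = 64 < 58 + 10 = 68, the triangle is acute, so the smallest enclosing circle is the circumcircle.
Circumcentre = (-2/3, -1), r² = 145/9.
Diameter = 2r = 2√(145/9) ≈ 8.028.

8.028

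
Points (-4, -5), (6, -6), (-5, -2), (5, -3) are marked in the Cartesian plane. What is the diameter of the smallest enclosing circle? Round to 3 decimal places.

11.705

By Welzl's lemma the MEC is supported by two points (diametrically opposite) or three points (on a circumcircle).
The farthest pair is (6, -6)–(-5, -2) with squared distance 137. The circle on this segment as diameter has centre (0.5, -4) and r² = 137/4 = 34.25.
Check (-4, -5): distance² to centre = 21.25 ≤ 34.25, so it lies inside.
All remaining points lie in this disk, and no smaller disk contains both endpoints, so this is the minimum enclosing circle.
Diameter = 2r = 2√(34.25) ≈ 11.705.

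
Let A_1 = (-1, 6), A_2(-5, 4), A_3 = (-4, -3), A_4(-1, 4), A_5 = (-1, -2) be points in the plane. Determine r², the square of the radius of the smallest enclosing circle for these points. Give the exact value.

22.5

The minimum enclosing circle of a finite set is fixed by two of the points (as a diameter) or three (as a circumcircle).
The farthest pair is A_1–A_3 with squared distance 90. The circle on this segment as diameter has centre (-2.5, 1.5) and r² = 90/4 = 22.5.
Check A_2: distance² to centre = 12.5 ≤ 22.5, so it lies inside.
All remaining points lie in this disk, and no smaller disk contains both endpoints, so this is the minimum enclosing circle.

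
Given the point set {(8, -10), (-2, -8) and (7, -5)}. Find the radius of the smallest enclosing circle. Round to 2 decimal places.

5.14

Call the three points A, B, C in the order given.
Side lengths²: AB² = 104, AC² = 26, BC² = 90.
Since AB² = 104 < 90 + 26 = 116, the triangle is acute, so the smallest enclosing circle is the circumcircle.
Circumcentre = (3.125, -8.375), r² = 26.40625.
r = √(26.40625) ≈ 5.14.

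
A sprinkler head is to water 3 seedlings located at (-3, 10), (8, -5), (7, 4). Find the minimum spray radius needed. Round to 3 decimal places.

Call the three points A, B, C in the order given.
Side lengths²: AB² = 346, AC² = 136, BC² = 82.
Since AB² = 346 ≥ 136 + 82 = 218, the angle opposite AB is not acute, so the smallest enclosing circle has AB as diameter.
Centre = midpoint of AB = (2.5, 2.5), r² = 346/4 = 86.5.
r = √(86.5) ≈ 9.301.

9.301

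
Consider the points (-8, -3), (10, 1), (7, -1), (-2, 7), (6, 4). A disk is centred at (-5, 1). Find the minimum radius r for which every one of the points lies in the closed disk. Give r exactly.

The required radius is the distance from (-5, 1) to the farthest point.
Squared distances: 25, 225, 148, 45, 130.
Maximum is 225, attained at (10, 1).
r = √225 = 15.

15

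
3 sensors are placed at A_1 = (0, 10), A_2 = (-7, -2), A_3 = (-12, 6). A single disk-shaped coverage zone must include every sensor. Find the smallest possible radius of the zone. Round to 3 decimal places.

Side lengths²: A_1A_2² = 193, A_1A_3² = 160, A_2A_3² = 89.
Since A_1A_2² = 193 < 160 + 89 = 249, the triangle is acute, so the smallest enclosing circle is the circumcircle.
Circumcentre = (-287/58, 281/58), r² = 85885/1682.
r = √(85885/1682) ≈ 7.146.

7.146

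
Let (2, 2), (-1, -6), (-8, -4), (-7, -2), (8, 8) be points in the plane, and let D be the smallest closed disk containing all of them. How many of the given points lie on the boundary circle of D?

2

By Welzl's lemma the MEC is supported by two points (diametrically opposite) or three points (on a circumcircle).
The farthest pair is (-8, -4)–(8, 8) with squared distance 400. The circle on this segment as diameter has centre (0, 2) and r² = 400/4 = 100.
Check (2, 2): distance² to centre = 4 ≤ 100, so it lies inside.
All remaining points lie in this disk, and no smaller disk contains both endpoints, so this is the minimum enclosing circle.
The points at distance exactly r from the centre are (-8, -4), (8, 8) — 2 points.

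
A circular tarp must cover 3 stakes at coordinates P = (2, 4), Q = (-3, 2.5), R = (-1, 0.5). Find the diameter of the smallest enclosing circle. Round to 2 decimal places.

Side lengths²: PQ² = 27.25, PR² = 21.25, QR² = 8.
Since PQ² = 27.25 < 21.25 + 8 = 29.25, the triangle is acute, so the smallest enclosing circle is the circumcircle.
Circumcentre = (-23/52, 159/52), r² = 9265/1352.
Diameter = 2r = 2√(9265/1352) ≈ 5.24.

5.24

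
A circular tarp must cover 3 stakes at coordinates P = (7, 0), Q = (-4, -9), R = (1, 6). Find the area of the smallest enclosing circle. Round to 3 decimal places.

198.313

Side lengths²: PQ² = 202, PR² = 72, QR² = 250.
Since QR² = 250 < 202 + 72 = 274, the triangle is acute, so the smallest enclosing circle is the circumcircle.
Circumcentre = (-0.75, -1.75), r² = 63.125.
Area = π·r² = π·63.125 ≈ 198.313.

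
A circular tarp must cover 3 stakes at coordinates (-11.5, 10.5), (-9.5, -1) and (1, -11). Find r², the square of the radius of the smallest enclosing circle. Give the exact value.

154.625

Call the three points A, B, C in the order given.
Side lengths²: AB² = 136.25, AC² = 618.5, BC² = 210.25.
Since AC² = 618.5 ≥ 210.25 + 136.25 = 346.5, the angle opposite AC is not acute, so the smallest enclosing circle has AC as diameter.
Centre = midpoint of AC = (-5.25, -0.25), r² = 618.5/4 = 154.625.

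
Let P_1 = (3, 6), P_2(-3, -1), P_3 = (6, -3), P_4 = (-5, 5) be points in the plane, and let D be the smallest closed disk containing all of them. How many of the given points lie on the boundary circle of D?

The farthest pair is P_3–P_4 with squared distance 185. The circle on this segment as diameter has centre (0.5, 1) and r² = 185/4 = 46.25.
Check P_1: distance² to centre = 31.25 ≤ 46.25, so it lies inside.
All remaining points lie in this disk, and no smaller disk contains both endpoints, so this is the minimum enclosing circle.
The points at distance exactly r from the centre are P_3, P_4 — 2 points.

2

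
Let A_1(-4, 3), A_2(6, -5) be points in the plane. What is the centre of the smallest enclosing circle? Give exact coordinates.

(1, -1)

The smallest circle enclosing two points has them as diameter endpoints.
Centre = midpoint = (1, -1); r² = |A_1A_2|²/4 = 164/4 = 41.
Centre = (1, -1).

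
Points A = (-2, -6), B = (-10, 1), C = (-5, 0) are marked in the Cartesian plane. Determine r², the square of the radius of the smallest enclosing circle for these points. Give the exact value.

Side lengths²: AB² = 113, AC² = 45, BC² = 26.
Since AB² = 113 ≥ 45 + 26 = 71, the angle opposite AB is not acute, so the smallest enclosing circle has AB as diameter.
Centre = midpoint of AB = (-6, -2.5), r² = 113/4 = 28.25.

28.25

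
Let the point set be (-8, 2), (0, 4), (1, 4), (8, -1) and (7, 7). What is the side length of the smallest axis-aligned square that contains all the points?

16

The bounding box has width 16 and height 8.
An axis-aligned square enclosing the set must have side ≥ max(width, height).
So the minimum side is max(16, 8) = 16.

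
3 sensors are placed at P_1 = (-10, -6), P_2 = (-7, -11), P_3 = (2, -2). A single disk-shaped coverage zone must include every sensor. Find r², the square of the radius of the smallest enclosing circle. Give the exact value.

Side lengths²: P_1P_2² = 34, P_1P_3² = 160, P_2P_3² = 162.
Since P_2P_3² = 162 < 160 + 34 = 194, the triangle is acute, so the smallest enclosing circle is the circumcircle.
Circumcentre = (-3.5, -5.5), r² = 42.5.

42.5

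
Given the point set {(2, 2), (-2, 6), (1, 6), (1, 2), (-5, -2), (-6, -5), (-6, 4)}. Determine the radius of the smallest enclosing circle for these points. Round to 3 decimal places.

By Welzl's lemma the MEC is supported by two points (diametrically opposite) or three points (on a circumcircle).
The farthest pair is (1, 6)–(-6, -5) with squared distance 170. The circle on this segment as diameter has centre (-2.5, 0.5) and r² = 170/4 = 42.5.
Check (2, 2): distance² to centre = 22.5 ≤ 42.5, so it lies inside.
All remaining points lie in this disk, and no smaller disk contains both endpoints, so this is the minimum enclosing circle.
r = √(42.5) ≈ 6.519.

6.519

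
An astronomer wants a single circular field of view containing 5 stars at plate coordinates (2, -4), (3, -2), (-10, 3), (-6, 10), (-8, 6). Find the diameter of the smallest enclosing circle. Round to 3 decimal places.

16.125

The farthest pair is (2, -4)–(-6, 10) with squared distance 260. The circle on this segment as diameter has centre (-2, 3) and r² = 260/4 = 65.
Check (3, -2): distance² to centre = 50 ≤ 65, so it lies inside.
All remaining points lie in this disk, and no smaller disk contains both endpoints, so this is the minimum enclosing circle.
Diameter = 2r = 2√65 ≈ 16.125.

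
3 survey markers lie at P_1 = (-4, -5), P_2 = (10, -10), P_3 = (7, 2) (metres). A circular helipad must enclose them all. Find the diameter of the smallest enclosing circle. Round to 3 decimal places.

15.670

Side lengths²: P_1P_2² = 221, P_1P_3² = 170, P_2P_3² = 153.
Since P_1P_2² = 221 < 170 + 153 = 323, the triangle is acute, so the smallest enclosing circle is the circumcircle.
Circumcentre = (23/6, -31/6), r² = 1105/18.
Diameter = 2r = 2√(1105/18) ≈ 15.670.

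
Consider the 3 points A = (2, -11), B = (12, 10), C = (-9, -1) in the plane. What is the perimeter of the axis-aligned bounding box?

Width = max x − min x = 12 − (-9) = 21.
Height = max y − min y = 10 − (-11) = 21.
Perimeter = 2(21 + 21) = 84.

84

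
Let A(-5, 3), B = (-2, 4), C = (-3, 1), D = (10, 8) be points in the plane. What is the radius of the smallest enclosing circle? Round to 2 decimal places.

7.91

The farthest pair is A–D with squared distance 250. The circle on this segment as diameter has centre (2.5, 5.5) and r² = 250/4 = 62.5.
Check B: distance² to centre = 22.5 ≤ 62.5, so it lies inside.
All remaining points lie in this disk, and no smaller disk contains both endpoints, so this is the minimum enclosing circle.
r = √(62.5) ≈ 7.91.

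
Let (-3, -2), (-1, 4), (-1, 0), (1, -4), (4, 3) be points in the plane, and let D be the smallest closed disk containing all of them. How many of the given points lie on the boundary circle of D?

3

The minimum enclosing circle of a finite set is fixed by two of the points (as a diameter) or three (as a circumcircle).
The minimum enclosing circle is determined by three boundary points: (-3, -2), (1, -4), (4, 3).
Their circumcentre is (11/17, 5/17) with r² = 5365/289.
The farthest remaining point (-1, 4) is at distance² 4753/289 ≤ 5365/289.
The points at distance exactly r from the centre are (-3, -2), (1, -4), (4, 3) — 3 points.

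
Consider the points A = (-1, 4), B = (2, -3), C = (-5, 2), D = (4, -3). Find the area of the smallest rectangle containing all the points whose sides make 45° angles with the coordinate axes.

In coordinates u = x + y, v = x − y the rectangle is axis-aligned; the map (x,y)→(u,v) scales areas by 2.
u-values: 3, -1, -3, 1; range = 3 − (-3) = 6.
v-values: -5, 5, -7, 7; range = 7 − (-7) = 14.
Area = (6 × 14) / 2 = 42.

42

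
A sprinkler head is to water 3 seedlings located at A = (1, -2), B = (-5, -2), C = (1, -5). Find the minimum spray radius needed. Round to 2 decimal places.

Side lengths²: AB² = 36, AC² = 9, BC² = 45.
Since BC² = 45 ≥ 36 + 9 = 45, the angle opposite BC is not acute, so the smallest enclosing circle has BC as diameter.
Centre = midpoint of BC = (-2, -3.5), r² = 45/4 = 11.25.
r = √(11.25) ≈ 3.35.

3.35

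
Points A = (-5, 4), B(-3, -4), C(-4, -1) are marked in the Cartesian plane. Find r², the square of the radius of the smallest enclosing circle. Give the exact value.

Side lengths²: AB² = 68, AC² = 26, BC² = 10.
Since AB² = 68 ≥ 26 + 10 = 36, the angle opposite AB is not acute, so the smallest enclosing circle has AB as diameter.
Centre = midpoint of AB = (-4, 0), r² = 68/4 = 17.

17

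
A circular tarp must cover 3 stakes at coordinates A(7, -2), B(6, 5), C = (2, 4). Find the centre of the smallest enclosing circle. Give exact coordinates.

(279/58, 73/58)

Side lengths²: AB² = 50, AC² = 61, BC² = 17.
Since AC² = 61 < 50 + 17 = 67, the triangle is acute, so the smallest enclosing circle is the circumcircle.
Circumcentre = (279/58, 73/58), r² = 25925/1682.
Centre = (279/58, 73/58).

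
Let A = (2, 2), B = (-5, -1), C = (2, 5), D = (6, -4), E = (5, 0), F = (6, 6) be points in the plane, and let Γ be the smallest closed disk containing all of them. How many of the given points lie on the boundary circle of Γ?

3

By Welzl's lemma the MEC is supported by two points (diametrically opposite) or three points (on a circumcircle).
The minimum enclosing circle is determined by three boundary points: B, D, F.
Their circumcentre is (16/11, 1) with r² = 5525/121.
The farthest remaining point C is at distance² 1972/121 ≤ 5525/121.
The points at distance exactly r from the centre are B, D, F — 3 points.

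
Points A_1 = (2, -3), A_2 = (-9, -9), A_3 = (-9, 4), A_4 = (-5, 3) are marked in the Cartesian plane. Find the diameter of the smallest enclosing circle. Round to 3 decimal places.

The minimum enclosing circle is determined by three boundary points: A_1, A_2, A_3.
Their circumcentre is (-119/22, -2.5) with r² = 13345/242.
The farthest remaining point A_4 is at distance² 7361/242 ≤ 13345/242.
Diameter = 2r = 2√(13345/242) ≈ 14.852.

14.852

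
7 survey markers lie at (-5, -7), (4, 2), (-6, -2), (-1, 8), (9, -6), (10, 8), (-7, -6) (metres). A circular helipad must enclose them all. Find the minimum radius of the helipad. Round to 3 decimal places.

11.011

A smallest enclosing disk is always determined by at most three of the input points on its boundary.
The farthest pair is (10, 8)–(-7, -6) with squared distance 485. The circle on this segment as diameter has centre (1.5, 1) and r² = 485/4 = 121.25.
Check (-5, -7): distance² to centre = 106.25 ≤ 121.25, so it lies inside.
All remaining points lie in this disk, and no smaller disk contains both endpoints, so this is the minimum enclosing circle.
r = √(121.25) ≈ 11.011.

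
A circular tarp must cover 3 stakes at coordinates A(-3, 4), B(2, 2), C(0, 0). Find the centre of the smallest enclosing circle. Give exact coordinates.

(-9/14, 37/14)

Side lengths²: AB² = 29, AC² = 25, BC² = 8.
Since AB² = 29 < 25 + 8 = 33, the triangle is acute, so the smallest enclosing circle is the circumcircle.
Circumcentre = (-9/14, 37/14), r² = 725/98.
Centre = (-9/14, 37/14).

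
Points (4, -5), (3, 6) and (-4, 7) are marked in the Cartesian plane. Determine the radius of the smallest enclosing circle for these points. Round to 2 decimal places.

7.21

Call the three points A, B, C in the order given.
Side lengths²: AB² = 122, AC² = 208, BC² = 50.
Since AC² = 208 ≥ 122 + 50 = 172, the angle opposite AC is not acute, so the smallest enclosing circle has AC as diameter.
Centre = midpoint of AC = (0, 1), r² = 208/4 = 52.
r = √52 ≈ 7.21.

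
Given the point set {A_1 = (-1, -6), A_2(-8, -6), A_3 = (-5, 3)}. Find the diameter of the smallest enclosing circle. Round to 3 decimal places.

Side lengths²: A_1A_2² = 49, A_1A_3² = 97, A_2A_3² = 90.
Since A_1A_3² = 97 < 90 + 49 = 139, the triangle is acute, so the smallest enclosing circle is the circumcircle.
Circumcentre = (-4.5, -13/6), r² = 485/18.
Diameter = 2r = 2√(485/18) ≈ 10.382.

10.382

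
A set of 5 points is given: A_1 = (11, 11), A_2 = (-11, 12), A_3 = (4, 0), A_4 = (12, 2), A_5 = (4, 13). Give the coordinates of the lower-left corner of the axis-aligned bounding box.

(-11, 0)

x-range [-11, 12], y-range [0, 13].
The lower-left corner is (-11, 0).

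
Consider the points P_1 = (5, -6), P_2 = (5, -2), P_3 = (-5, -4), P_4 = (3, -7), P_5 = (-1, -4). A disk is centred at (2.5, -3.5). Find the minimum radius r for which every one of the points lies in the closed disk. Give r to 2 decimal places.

7.52

The required radius is the distance from (2.5, -3.5) to the farthest point.
Squared distances: 12.5, 8.5, 56.5, 12.5, 12.5.
Maximum is 56.5, attained at P_3.
r = √(56.5) ≈ 7.52.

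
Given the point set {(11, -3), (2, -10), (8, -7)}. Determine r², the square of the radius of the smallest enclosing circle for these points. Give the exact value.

Call the three points A, B, C in the order given.
Side lengths²: AB² = 130, AC² = 25, BC² = 45.
Since AB² = 130 ≥ 45 + 25 = 70, the angle opposite AB is not acute, so the smallest enclosing circle has AB as diameter.
Centre = midpoint of AB = (6.5, -6.5), r² = 130/4 = 32.5.

32.5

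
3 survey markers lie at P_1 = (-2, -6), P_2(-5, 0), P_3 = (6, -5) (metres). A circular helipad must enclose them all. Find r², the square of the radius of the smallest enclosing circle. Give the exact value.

36.5

Side lengths²: P_1P_2² = 45, P_1P_3² = 65, P_2P_3² = 146.
Since P_2P_3² = 146 ≥ 65 + 45 = 110, the angle opposite P_2P_3 is not acute, so the smallest enclosing circle has P_2P_3 as diameter.
Centre = midpoint of P_2P_3 = (0.5, -2.5), r² = 146/4 = 36.5.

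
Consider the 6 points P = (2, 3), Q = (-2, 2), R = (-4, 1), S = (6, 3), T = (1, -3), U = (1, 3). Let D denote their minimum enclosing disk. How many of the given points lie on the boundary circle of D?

2

The minimum enclosing circle of a finite set is fixed by two of the points (as a diameter) or three (as a circumcircle).
The farthest pair is R–S with squared distance 104. The circle on this segment as diameter has centre (1, 2) and r² = 104/4 = 26.
Check P: distance² to centre = 2 ≤ 26, so it lies inside.
All remaining points lie in this disk, and no smaller disk contains both endpoints, so this is the minimum enclosing circle.
The points at distance exactly r from the centre are R, S — 2 points.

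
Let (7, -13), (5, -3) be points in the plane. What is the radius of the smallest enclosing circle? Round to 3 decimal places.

The smallest circle enclosing two points has them as diameter endpoints.
Centre = midpoint = (6, -8); r² = |(7, -13)−(5, -3)|²/4 = 104/4 = 26.
r = √26 ≈ 5.099.

5.099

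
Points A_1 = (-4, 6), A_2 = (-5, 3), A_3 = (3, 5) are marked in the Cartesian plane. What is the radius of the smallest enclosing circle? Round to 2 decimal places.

Side lengths²: A_1A_2² = 10, A_1A_3² = 50, A_2A_3² = 68.
Since A_2A_3² = 68 ≥ 50 + 10 = 60, the angle opposite A_2A_3 is not acute, so the smallest enclosing circle has A_2A_3 as diameter.
Centre = midpoint of A_2A_3 = (-1, 4), r² = 68/4 = 17.
r = √17 ≈ 4.12.

4.12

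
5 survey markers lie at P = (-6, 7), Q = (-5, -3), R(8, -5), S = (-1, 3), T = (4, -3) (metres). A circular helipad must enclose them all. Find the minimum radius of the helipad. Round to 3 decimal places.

The minimum enclosing circle of a finite set is fixed by two of the points (as a diameter) or three (as a circumcircle).
The farthest pair is P–R with squared distance 340. The circle on this segment as diameter has centre (1, 1) and r² = 340/4 = 85.
Check Q: distance² to centre = 52 ≤ 85, so it lies inside.
All remaining points lie in this disk, and no smaller disk contains both endpoints, so this is the minimum enclosing circle.
r = √85 ≈ 9.220.

9.220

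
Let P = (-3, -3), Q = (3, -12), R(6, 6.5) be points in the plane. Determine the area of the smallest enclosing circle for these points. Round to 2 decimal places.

275.87

Side lengths²: PQ² = 117, PR² = 171.25, QR² = 351.25.
Since QR² = 351.25 ≥ 171.25 + 117 = 288.25, the angle opposite QR is not acute, so the smallest enclosing circle has QR as diameter.
Centre = midpoint of QR = (4.5, -2.75), r² = 351.25/4 = 87.8125.
Area = π·r² = π·87.8125 ≈ 275.87.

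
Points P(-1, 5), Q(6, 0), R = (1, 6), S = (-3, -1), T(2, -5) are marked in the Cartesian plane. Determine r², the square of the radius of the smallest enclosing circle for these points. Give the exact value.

30.5

The minimum enclosing circle of a finite set is fixed by two of the points (as a diameter) or three (as a circumcircle).
The farthest pair is R–T with squared distance 122. The circle on this segment as diameter has centre (1.5, 0.5) and r² = 122/4 = 30.5.
Check P: distance² to centre = 26.5 ≤ 30.5, so it lies inside.
All remaining points lie in this disk, and no smaller disk contains both endpoints, so this is the minimum enclosing circle.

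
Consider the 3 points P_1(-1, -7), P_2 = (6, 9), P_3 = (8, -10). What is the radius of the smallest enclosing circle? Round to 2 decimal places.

9.59

Side lengths²: P_1P_2² = 305, P_1P_3² = 90, P_2P_3² = 365.
Since P_2P_3² = 365 < 305 + 90 = 395, the triangle is acute, so the smallest enclosing circle is the circumcircle.
Circumcentre = (135/22, -13/22), r² = 22265/242.
r = √(22265/242) ≈ 9.59.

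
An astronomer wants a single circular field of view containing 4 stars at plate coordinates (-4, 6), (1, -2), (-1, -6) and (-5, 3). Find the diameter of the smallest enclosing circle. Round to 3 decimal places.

12.369

A smallest enclosing disk is always determined by at most three of the input points on its boundary.
The farthest pair is (-4, 6)–(-1, -6) with squared distance 153. The circle on this segment as diameter has centre (-2.5, 0) and r² = 153/4 = 38.25.
Check (1, -2): distance² to centre = 16.25 ≤ 38.25, so it lies inside.
All remaining points lie in this disk, and no smaller disk contains both endpoints, so this is the minimum enclosing circle.
Diameter = 2r = 2√(38.25) ≈ 12.369.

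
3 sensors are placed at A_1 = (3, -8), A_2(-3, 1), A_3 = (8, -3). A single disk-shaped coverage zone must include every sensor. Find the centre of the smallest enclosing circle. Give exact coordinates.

(2.1, -2.1)

Side lengths²: A_1A_2² = 117, A_1A_3² = 50, A_2A_3² = 137.
Since A_2A_3² = 137 < 117 + 50 = 167, the triangle is acute, so the smallest enclosing circle is the circumcircle.
Circumcentre = (2.1, -2.1), r² = 35.62.
Centre = (2.1, -2.1).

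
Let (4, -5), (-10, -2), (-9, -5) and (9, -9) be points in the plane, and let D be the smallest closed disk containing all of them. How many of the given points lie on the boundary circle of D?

2

The farthest pair is (-10, -2)–(9, -9) with squared distance 410. The circle on this segment as diameter has centre (-0.5, -5.5) and r² = 410/4 = 102.5.
Check (4, -5): distance² to centre = 20.5 ≤ 102.5, so it lies inside.
All remaining points lie in this disk, and no smaller disk contains both endpoints, so this is the minimum enclosing circle.
The points at distance exactly r from the centre are (-10, -2), (9, -9) — 2 points.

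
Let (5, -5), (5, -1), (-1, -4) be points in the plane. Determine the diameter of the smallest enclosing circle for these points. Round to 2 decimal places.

6.80

Call the three points A, B, C in the order given.
Side lengths²: AB² = 16, AC² = 37, BC² = 45.
Since BC² = 45 < 37 + 16 = 53, the triangle is acute, so the smallest enclosing circle is the circumcircle.
Circumcentre = (2.25, -3), r² = 11.5625.
Diameter = 2r = 2√(11.5625) ≈ 6.80.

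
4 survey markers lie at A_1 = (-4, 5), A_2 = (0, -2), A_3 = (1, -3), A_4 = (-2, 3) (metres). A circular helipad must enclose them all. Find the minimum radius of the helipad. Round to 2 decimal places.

4.72

A smallest enclosing disk is always determined by at most three of the input points on its boundary.
The farthest pair is A_1–A_3 with squared distance 89. The circle on this segment as diameter has centre (-1.5, 1) and r² = 89/4 = 22.25.
Check A_2: distance² to centre = 11.25 ≤ 22.25, so it lies inside.
All remaining points lie in this disk, and no smaller disk contains both endpoints, so this is the minimum enclosing circle.
r = √(22.25) ≈ 4.72.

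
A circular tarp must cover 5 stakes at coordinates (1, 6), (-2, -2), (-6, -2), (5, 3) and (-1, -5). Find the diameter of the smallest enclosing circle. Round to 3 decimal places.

12.083

By Welzl's lemma the MEC is supported by two points (diametrically opposite) or three points (on a circumcircle).
The farthest pair is (-6, -2)–(5, 3) with squared distance 146. The circle on this segment as diameter has centre (-0.5, 0.5) and r² = 146/4 = 36.5.
Check (1, 6): distance² to centre = 32.5 ≤ 36.5, so it lies inside.
All remaining points lie in this disk, and no smaller disk contains both endpoints, so this is the minimum enclosing circle.
Diameter = 2r = 2√(36.5) ≈ 12.083.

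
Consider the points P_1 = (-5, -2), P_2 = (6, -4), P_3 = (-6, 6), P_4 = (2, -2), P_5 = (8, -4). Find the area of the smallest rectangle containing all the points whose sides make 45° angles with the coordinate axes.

132

In coordinates u = x + y, v = x − y the rectangle is axis-aligned; the map (x,y)→(u,v) scales areas by 2.
u-values: -7, 2, 0, 0, 4; range = 4 − (-7) = 11.
v-values: -3, 10, -12, 4, 12; range = 12 − (-12) = 24.
Area = (11 × 24) / 2 = 132.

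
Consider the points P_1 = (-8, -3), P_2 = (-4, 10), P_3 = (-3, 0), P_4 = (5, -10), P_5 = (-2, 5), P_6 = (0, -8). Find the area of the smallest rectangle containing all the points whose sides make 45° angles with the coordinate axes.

246.5

In coordinates u = x + y, v = x − y the rectangle is axis-aligned; the map (x,y)→(u,v) scales areas by 2.
u-values: -11, 6, -3, -5, 3, -8; range = 6 − (-11) = 17.
v-values: -5, -14, -3, 15, -7, 8; range = 15 − (-14) = 29.
Area = (17 × 29) / 2 = 246.5.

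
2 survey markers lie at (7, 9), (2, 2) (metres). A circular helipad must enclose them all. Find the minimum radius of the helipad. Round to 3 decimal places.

The smallest circle enclosing two points has them as diameter endpoints.
Centre = midpoint = (4.5, 5.5); r² = |(7, 9)−(2, 2)|²/4 = 74/4 = 18.5.
r = √(18.5) ≈ 4.301.

4.301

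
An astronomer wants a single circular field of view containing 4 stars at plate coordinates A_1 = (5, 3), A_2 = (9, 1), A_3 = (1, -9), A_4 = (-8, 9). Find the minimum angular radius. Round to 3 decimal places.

A smallest enclosing disk is always determined by at most three of the input points on its boundary.
The minimum enclosing circle is determined by three boundary points: A_2, A_3, A_4.
Their circumcentre is (-35/26, 14/13) with r² = 72365/676.
The farthest remaining point A_1 is at distance² 29725/676 ≤ 72365/676.
r = √(72365/676) ≈ 10.346.

10.346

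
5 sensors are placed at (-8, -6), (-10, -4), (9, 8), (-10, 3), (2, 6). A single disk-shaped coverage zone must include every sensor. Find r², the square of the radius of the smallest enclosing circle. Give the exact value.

The minimum enclosing circle of a finite set is fixed by two of the points (as a diameter) or three (as a circumcircle).
The farthest pair is (-10, -4)–(9, 8) with squared distance 505. The circle on this segment as diameter has centre (-0.5, 2) and r² = 505/4 = 126.25.
Check (-8, -6): distance² to centre = 120.25 ≤ 126.25, so it lies inside.
All remaining points lie in this disk, and no smaller disk contains both endpoints, so this is the minimum enclosing circle.

126.25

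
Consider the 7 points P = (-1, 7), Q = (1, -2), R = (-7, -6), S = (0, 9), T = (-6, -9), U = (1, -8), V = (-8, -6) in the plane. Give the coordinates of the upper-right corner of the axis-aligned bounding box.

(1, 9)

x-range [-8, 1], y-range [-9, 9].
The upper-right corner is (1, 9).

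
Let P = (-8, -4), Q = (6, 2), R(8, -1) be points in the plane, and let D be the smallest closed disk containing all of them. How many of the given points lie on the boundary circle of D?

Side lengths²: PQ² = 232, PR² = 265, QR² = 13.
Since PR² = 265 ≥ 232 + 13 = 245, the angle opposite PR is not acute, so the smallest enclosing circle has PR as diameter.
Centre = midpoint of PR = (0, -2.5), r² = 265/4 = 66.25.
The points at distance exactly r from the centre are P, R — 2 points.

2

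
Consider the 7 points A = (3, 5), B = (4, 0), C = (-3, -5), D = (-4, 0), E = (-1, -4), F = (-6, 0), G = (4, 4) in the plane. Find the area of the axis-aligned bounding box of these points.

x ranges over [-6, 4], width 10.
y ranges over [-5, 5], height 10.
Area = 10 × 10 = 100.

100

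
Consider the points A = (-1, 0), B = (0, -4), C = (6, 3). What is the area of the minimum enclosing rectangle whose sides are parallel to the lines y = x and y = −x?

32.5

In coordinates u = x + y, v = x − y the rectangle is axis-aligned; the map (x,y)→(u,v) scales areas by 2.
u-values: -1, -4, 9; range = 9 − (-4) = 13.
v-values: -1, 4, 3; range = 4 − (-1) = 5.
Area = (13 × 5) / 2 = 32.5.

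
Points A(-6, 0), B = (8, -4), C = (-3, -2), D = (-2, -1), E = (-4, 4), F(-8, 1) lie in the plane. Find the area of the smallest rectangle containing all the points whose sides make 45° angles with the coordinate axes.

115.5

In coordinates u = x + y, v = x − y the rectangle is axis-aligned; the map (x,y)→(u,v) scales areas by 2.
u-values: -6, 4, -5, -3, 0, -7; range = 4 − (-7) = 11.
v-values: -6, 12, -1, -1, -8, -9; range = 12 − (-9) = 21.
Area = (11 × 21) / 2 = 115.5.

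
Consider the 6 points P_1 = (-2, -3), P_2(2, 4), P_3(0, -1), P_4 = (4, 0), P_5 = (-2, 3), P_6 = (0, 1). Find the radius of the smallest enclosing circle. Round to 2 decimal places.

The farthest pair is P_1–P_2 with squared distance 65. The circle on this segment as diameter has centre (0, 0.5) and r² = 65/4 = 16.25.
Check P_3: distance² to centre = 2.25 ≤ 16.25, so it lies inside.
All remaining points lie in this disk, and no smaller disk contains both endpoints, so this is the minimum enclosing circle.
r = √(16.25) ≈ 4.03.

4.03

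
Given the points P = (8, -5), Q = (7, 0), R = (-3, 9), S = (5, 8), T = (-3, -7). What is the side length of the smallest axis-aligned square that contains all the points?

16

The bounding box has width 11 and height 16.
An axis-aligned square enclosing the set must have side ≥ max(width, height).
So the minimum side is max(11, 16) = 16.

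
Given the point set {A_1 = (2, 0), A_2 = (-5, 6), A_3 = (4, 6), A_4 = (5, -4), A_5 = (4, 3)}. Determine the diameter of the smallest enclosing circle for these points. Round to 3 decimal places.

A smallest enclosing disk is always determined by at most three of the input points on its boundary.
The farthest pair is A_2–A_4 with squared distance 200. The circle on this segment as diameter has centre (0, 1) and r² = 200/4 = 50.
Check A_1: distance² to centre = 5 ≤ 50, so it lies inside.
All remaining points lie in this disk, and no smaller disk contains both endpoints, so this is the minimum enclosing circle.
Diameter = 2r = 2√50 ≈ 14.142.

14.142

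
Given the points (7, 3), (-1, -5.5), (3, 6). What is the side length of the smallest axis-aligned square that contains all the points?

The bounding box has width 8 and height 11.5.
An axis-aligned square enclosing the set must have side ≥ max(width, height).
So the minimum side is max(8, 11.5) = 11.5.

11.5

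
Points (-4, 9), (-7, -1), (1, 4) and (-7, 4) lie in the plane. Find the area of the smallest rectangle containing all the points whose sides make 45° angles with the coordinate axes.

65

In coordinates u = x + y, v = x − y the rectangle is axis-aligned; the map (x,y)→(u,v) scales areas by 2.
u-values: 5, -8, 5, -3; range = 5 − (-8) = 13.
v-values: -13, -6, -3, -11; range = -3 − (-13) = 10.
Area = (13 × 10) / 2 = 65.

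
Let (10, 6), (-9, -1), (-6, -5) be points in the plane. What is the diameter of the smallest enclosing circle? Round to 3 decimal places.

Call the three points A, B, C in the order given.
Side lengths²: AB² = 410, AC² = 377, BC² = 25.
Since AB² = 410 ≥ 377 + 25 = 402, the angle opposite AB is not acute, so the smallest enclosing circle has AB as diameter.
Centre = midpoint of AB = (0.5, 2.5), r² = 410/4 = 102.5.
Diameter = 2r = 2√(102.5) ≈ 20.248.

20.248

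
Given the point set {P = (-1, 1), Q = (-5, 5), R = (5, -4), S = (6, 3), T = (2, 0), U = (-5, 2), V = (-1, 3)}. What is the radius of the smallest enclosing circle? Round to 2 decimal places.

A smallest enclosing disk is always determined by at most three of the input points on its boundary.
The farthest pair is Q–R with squared distance 181. The circle on this segment as diameter has centre (0, 0.5) and r² = 181/4 = 45.25.
Check P: distance² to centre = 1.25 ≤ 45.25, so it lies inside.
All remaining points lie in this disk, and no smaller disk contains both endpoints, so this is the minimum enclosing circle.
r = √(45.25) ≈ 6.73.

6.73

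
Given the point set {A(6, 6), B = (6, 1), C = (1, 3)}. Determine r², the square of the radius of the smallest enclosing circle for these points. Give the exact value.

9.86

Side lengths²: AB² = 25, AC² = 34, BC² = 29.
Since AC² = 34 < 29 + 25 = 54, the triangle is acute, so the smallest enclosing circle is the circumcircle.
Circumcentre = (4.1, 3.5), r² = 9.86.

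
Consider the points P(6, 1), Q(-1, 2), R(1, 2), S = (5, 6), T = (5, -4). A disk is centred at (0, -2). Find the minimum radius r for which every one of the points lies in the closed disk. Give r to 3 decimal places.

9.434

The required radius is the distance from (0, -2) to the farthest point.
Squared distances: 45, 17, 17, 89, 29.
Maximum is 89, attained at S.
r = √89 ≈ 9.434.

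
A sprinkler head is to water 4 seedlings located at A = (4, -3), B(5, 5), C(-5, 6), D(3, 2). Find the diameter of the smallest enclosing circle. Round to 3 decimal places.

12.732

A smallest enclosing disk is always determined by at most three of the input points on its boundary.
The minimum enclosing circle is determined by three boundary points: A, B, C.
Their circumcentre is (-7/18, 29/18) with r² = 6565/162.
The farthest remaining point D is at distance² 1885/162 ≤ 6565/162.
Diameter = 2r = 2√(6565/162) ≈ 12.732.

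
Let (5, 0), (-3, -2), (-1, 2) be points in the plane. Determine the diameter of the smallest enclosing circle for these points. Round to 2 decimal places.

8.25

Call the three points A, B, C in the order given.
Side lengths²: AB² = 68, AC² = 40, BC² = 20.
Since AB² = 68 ≥ 40 + 20 = 60, the angle opposite AB is not acute, so the smallest enclosing circle has AB as diameter.
Centre = midpoint of AB = (1, -1), r² = 68/4 = 17.
Diameter = 2r = 2√17 ≈ 8.25.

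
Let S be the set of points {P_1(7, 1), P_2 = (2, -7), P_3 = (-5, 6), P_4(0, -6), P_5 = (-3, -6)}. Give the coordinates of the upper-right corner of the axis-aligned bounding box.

x-range [-5, 7], y-range [-7, 6].
The upper-right corner is (7, 6).

(7, 6)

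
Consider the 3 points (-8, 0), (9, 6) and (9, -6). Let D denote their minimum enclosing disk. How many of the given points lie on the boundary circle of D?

3

Call the three points A, B, C in the order given.
Side lengths²: AB² = 325, AC² = 325, BC² = 144.
Since AC² = 325 < 325 + 144 = 469, the triangle is acute, so the smallest enclosing circle is the circumcircle.
Circumcentre = (53/34, 0), r² = 105625/1156.
The points at distance exactly r from the centre are (-8, 0), (9, 6), (9, -6) — 3 points.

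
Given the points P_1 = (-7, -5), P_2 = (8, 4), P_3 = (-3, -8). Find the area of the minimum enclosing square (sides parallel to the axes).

225

The bounding box has width 15 and height 12.
An axis-aligned square enclosing the set must have side ≥ max(width, height).
So the minimum side is max(15, 12) = 15.
Area = 15² = 225.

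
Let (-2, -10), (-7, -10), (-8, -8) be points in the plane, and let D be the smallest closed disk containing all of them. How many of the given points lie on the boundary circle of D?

Call the three points A, B, C in the order given.
Side lengths²: AB² = 25, AC² = 40, BC² = 5.
Since AC² = 40 ≥ 25 + 5 = 30, the angle opposite AC is not acute, so the smallest enclosing circle has AC as diameter.
Centre = midpoint of AC = (-5, -9), r² = 40/4 = 10.
The points at distance exactly r from the centre are (-2, -10), (-8, -8) — 2 points.

2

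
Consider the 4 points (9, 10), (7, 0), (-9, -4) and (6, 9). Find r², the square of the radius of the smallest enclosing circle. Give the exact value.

The farthest pair is (9, 10)–(-9, -4) with squared distance 520. The circle on this segment as diameter has centre (0, 3) and r² = 520/4 = 130.
Check (7, 0): distance² to centre = 58 ≤ 130, so it lies inside.
All remaining points lie in this disk, and no smaller disk contains both endpoints, so this is the minimum enclosing circle.

130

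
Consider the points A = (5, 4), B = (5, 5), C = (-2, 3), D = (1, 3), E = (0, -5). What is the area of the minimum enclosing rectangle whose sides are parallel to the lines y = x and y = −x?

In coordinates u = x + y, v = x − y the rectangle is axis-aligned; the map (x,y)→(u,v) scales areas by 2.
u-values: 9, 10, 1, 4, -5; range = 10 − (-5) = 15.
v-values: 1, 0, -5, -2, 5; range = 5 − (-5) = 10.
Area = (15 × 10) / 2 = 75.

75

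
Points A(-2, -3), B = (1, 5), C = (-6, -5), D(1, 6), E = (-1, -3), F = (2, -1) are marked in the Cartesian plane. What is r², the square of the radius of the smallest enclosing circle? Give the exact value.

42.5

A smallest enclosing disk is always determined by at most three of the input points on its boundary.
The farthest pair is C–D with squared distance 170. The circle on this segment as diameter has centre (-2.5, 0.5) and r² = 170/4 = 42.5.
Check A: distance² to centre = 12.5 ≤ 42.5, so it lies inside.
All remaining points lie in this disk, and no smaller disk contains both endpoints, so this is the minimum enclosing circle.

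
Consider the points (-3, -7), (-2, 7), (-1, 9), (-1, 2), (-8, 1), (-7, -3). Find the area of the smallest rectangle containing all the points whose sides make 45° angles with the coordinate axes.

126

In coordinates u = x + y, v = x − y the rectangle is axis-aligned; the map (x,y)→(u,v) scales areas by 2.
u-values: -10, 5, 8, 1, -7, -10; range = 8 − (-10) = 18.
v-values: 4, -9, -10, -3, -9, -4; range = 4 − (-10) = 14.
Area = (18 × 14) / 2 = 126.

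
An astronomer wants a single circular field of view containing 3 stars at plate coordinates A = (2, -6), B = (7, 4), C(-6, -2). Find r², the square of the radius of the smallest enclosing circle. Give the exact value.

51.25

Side lengths²: AB² = 125, AC² = 80, BC² = 205.
Since BC² = 205 ≥ 125 + 80 = 205, the angle opposite BC is not acute, so the smallest enclosing circle has BC as diameter.
Centre = midpoint of BC = (0.5, 1), r² = 205/4 = 51.25.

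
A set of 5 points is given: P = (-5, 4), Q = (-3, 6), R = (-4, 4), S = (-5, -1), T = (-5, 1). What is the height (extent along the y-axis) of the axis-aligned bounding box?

7

max y = 6, min y = -1, so height = 7.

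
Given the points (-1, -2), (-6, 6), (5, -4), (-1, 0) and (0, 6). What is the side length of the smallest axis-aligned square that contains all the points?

11

The bounding box has width 11 and height 10.
An axis-aligned square enclosing the set must have side ≥ max(width, height).
So the minimum side is max(11, 10) = 11.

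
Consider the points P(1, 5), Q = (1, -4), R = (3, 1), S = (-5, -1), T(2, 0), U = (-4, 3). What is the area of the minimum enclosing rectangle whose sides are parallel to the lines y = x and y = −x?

72

In coordinates u = x + y, v = x − y the rectangle is axis-aligned; the map (x,y)→(u,v) scales areas by 2.
u-values: 6, -3, 4, -6, 2, -1; range = 6 − (-6) = 12.
v-values: -4, 5, 2, -4, 2, -7; range = 5 − (-7) = 12.
Area = (12 × 12) / 2 = 72.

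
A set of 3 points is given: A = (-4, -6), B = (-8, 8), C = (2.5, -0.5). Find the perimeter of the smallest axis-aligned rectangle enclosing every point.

Width = max x − min x = 2.5 − (-8) = 10.5.
Height = max y − min y = 8 − (-6) = 14.
Perimeter = 2(10.5 + 14) = 49.

49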